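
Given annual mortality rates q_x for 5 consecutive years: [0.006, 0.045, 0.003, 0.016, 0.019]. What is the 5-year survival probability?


p_k = 1 - q_k for each year
Survival = product of (1 - q_k)
= 0.994 * 0.955 * 0.997 * 0.984 * 0.981
= 0.9136


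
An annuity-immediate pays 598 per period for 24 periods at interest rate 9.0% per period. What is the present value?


PV = PMT * (1 - (1+i)^(-n)) / i
= 598 * (1 - (1+0.09)^(-24)) / 0.09
= 598 * (1 - 0.126405) / 0.09
= 598 * 9.706612
= 5804.5538


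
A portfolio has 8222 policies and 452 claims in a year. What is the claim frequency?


frequency = claims / policies
= 452 / 8222
= 0.055


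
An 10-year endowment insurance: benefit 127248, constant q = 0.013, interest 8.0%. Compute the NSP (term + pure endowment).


Term component = 10558.9022
Pure endowment = 10_p_x * v^10 * benefit = 0.877347 * 0.463193 * 127248 = 51711.2382
NSP = 62270.1404


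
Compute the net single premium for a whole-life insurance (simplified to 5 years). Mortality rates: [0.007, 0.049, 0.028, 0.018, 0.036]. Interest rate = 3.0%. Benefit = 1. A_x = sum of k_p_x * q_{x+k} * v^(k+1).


v = 0.970874
Year 0: k_p_x=1.0, q=0.007, term=0.006796
Year 1: k_p_x=0.993, q=0.049, term=0.045864
Year 2: k_p_x=0.944343, q=0.028, term=0.024198
Year 3: k_p_x=0.917901, q=0.018, term=0.01468
Year 4: k_p_x=0.901379, q=0.036, term=0.027991
A_x = 0.1195


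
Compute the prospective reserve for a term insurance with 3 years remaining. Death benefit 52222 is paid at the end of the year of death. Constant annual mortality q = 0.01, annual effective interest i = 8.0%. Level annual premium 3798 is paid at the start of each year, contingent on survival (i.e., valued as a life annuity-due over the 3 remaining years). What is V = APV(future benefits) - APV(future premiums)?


v = 1/(1+i) = 0.925926
APV(future benefits) per unit = sum_{k=0}^{2} k_p_x * q * v^(k+1) = 0.025527
APV(future benefits) = 52222 * 0.025527 = 1333.0847
Life annuity-due factor ä_{x:3} = sum_{k=0}^{2} k_p_x * v^k = 2.756944
APV(future premiums) = 3798 * 2.756944 = 10470.875
V = 1333.0847 - 10470.875
= -9137.7903


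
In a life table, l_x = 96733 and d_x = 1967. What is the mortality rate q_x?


q_x = d_x / l_x
= 1967 / 96733
= 0.0203


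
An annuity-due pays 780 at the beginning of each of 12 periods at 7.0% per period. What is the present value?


PV_due = PMT * (1-(1+i)^(-n))/i * (1+i)
PV_immediate = 6195.2953
PV_due = 6195.2953 * 1.07
= 6628.966


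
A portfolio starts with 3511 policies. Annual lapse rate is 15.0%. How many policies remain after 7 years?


remaining = initial * (1 - lapse)^years
= 3511 * (1 - 0.15)^7
= 3511 * 0.320577
= 1125.5462


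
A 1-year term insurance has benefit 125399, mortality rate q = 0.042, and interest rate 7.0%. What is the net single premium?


NSP = benefit * q * v
v = 1/(1+i) = 0.934579
NSP = 125399 * 0.042 * 0.934579
= 4922.2037


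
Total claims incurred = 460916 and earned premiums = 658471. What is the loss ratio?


Loss ratio = claims / premiums
= 460916 / 658471
= 0.7


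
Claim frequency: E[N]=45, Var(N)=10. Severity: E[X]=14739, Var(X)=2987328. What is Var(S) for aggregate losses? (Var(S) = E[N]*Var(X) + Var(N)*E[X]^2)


Var(S) = E[N]*Var(X) + Var(N)*E[X]^2
= 45*2987328 + 10*14739^2
= 134429760 + 2172381210
= 2.3068e+09


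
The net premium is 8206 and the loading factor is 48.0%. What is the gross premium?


Gross = net * (1 + loading)
= 8206 * (1 + 0.48)
= 8206 * 1.48
= 12144.88


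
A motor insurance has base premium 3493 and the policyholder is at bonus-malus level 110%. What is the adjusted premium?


adjusted = base * BM_level / 100
= 3493 * 110 / 100
= 3493 * 1.1
= 3842.3


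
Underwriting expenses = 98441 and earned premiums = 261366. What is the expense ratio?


Expense ratio = expenses / premiums
= 98441 / 261366
= 0.3766


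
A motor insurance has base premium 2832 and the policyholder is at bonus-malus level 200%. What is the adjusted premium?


adjusted = base * BM_level / 100
= 2832 * 200 / 100
= 2832 * 2.0
= 5664.0


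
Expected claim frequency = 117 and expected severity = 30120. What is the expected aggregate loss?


E[S] = E[N] * E[X]
= 117 * 30120
= 3.5240e+06


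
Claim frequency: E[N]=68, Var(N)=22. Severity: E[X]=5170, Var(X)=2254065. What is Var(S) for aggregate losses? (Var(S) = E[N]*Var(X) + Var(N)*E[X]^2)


Var(S) = E[N]*Var(X) + Var(N)*E[X]^2
= 68*2254065 + 22*5170^2
= 153276420 + 588035800
= 7.4131e+08


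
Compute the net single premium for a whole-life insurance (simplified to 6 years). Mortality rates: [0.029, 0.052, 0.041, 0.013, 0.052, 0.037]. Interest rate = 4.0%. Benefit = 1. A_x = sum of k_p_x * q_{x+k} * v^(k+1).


v = 0.961538
Year 0: k_p_x=1.0, q=0.029, term=0.027885
Year 1: k_p_x=0.971, q=0.052, term=0.046683
Year 2: k_p_x=0.920508, q=0.041, term=0.033551
Year 3: k_p_x=0.882767, q=0.013, term=0.00981
Year 4: k_p_x=0.871291, q=0.052, term=0.037239
Year 5: k_p_x=0.825984, q=0.037, term=0.024153
A_x = 0.1793


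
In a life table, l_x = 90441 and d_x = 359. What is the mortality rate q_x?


q_x = d_x / l_x
= 359 / 90441
= 0.004


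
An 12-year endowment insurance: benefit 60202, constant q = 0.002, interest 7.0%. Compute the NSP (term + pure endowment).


Term component = 947.392
Pure endowment = 12_p_x * v^12 * benefit = 0.976262 * 0.444012 * 60202 = 26095.8882
NSP = 27043.2802


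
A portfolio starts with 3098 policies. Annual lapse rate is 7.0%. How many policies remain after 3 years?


remaining = initial * (1 - lapse)^years
= 3098 * (1 - 0.07)^3
= 3098 * 0.804357
= 2491.898


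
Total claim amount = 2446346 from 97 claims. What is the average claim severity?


severity = total / number
= 2446346 / 97
= 25220.0619


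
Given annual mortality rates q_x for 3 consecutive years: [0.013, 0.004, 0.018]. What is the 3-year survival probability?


p_k = 1 - q_k for each year
Survival = product of (1 - q_k)
= 0.987 * 0.996 * 0.982
= 0.9654


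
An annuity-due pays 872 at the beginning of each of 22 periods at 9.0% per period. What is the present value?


PV_due = PMT * (1-(1+i)^(-n))/i * (1+i)
PV_immediate = 8233.795
PV_due = 8233.795 * 1.09
= 8974.8365


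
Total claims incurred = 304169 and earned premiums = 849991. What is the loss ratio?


Loss ratio = claims / premiums
= 304169 / 849991
= 0.3578


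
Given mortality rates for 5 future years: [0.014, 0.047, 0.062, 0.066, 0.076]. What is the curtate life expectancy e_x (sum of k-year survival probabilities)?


e_x = sum_{k=1}^{n} k_p_x
k_p_x values:
  1_p_x = 0.986
  2_p_x = 0.939658
  3_p_x = 0.881399
  4_p_x = 0.823227
  5_p_x = 0.760662
e_x = 4.3909


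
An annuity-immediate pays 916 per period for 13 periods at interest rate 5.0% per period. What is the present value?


PV = PMT * (1 - (1+i)^(-n)) / i
= 916 * (1 - (1+0.05)^(-13)) / 0.05
= 916 * (1 - 0.530321) / 0.05
= 916 * 9.393573
= 8604.5129


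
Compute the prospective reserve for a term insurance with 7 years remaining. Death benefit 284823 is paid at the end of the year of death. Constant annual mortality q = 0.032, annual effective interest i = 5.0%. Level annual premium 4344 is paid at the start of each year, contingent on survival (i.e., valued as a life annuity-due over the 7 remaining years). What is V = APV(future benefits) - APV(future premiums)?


v = 1/(1+i) = 0.952381
APV(future benefits) per unit = sum_{k=0}^{6} k_p_x * q * v^(k+1) = 0.169373
APV(future benefits) = 284823 * 0.169373 = 48241.3219
Life annuity-due factor ä_{x:7} = sum_{k=0}^{6} k_p_x * v^k = 5.557551
APV(future premiums) = 4344 * 5.557551 = 24142.002
V = 48241.3219 - 24142.002
= 24099.32


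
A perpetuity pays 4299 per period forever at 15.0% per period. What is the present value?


PV = PMT / i
= 4299 / 0.15
= 28660.0


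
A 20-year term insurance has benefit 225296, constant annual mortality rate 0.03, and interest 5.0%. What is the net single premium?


NSP = benefit * sum_{k=0}^{n-1} k_p_x * q * v^(k+1)
With constant q=0.03, v=0.952381
Sum = 0.298144
NSP = 225296 * 0.298144
= 67170.5632


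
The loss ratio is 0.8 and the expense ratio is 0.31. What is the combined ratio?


Combined ratio = loss ratio + expense ratio
= 0.8 + 0.31
= 1.11


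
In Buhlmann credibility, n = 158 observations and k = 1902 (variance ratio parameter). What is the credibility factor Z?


Z = n / (n + k)
= 158 / (158 + 1902)
= 158 / 2060
= 0.0767


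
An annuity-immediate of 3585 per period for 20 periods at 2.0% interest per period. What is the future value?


FV = PMT * ((1+i)^n - 1) / i
= 3585 * ((1.02)^20 - 1) / 0.02
= 3585 * (1.485947 - 1) / 0.02
= 87106.0707


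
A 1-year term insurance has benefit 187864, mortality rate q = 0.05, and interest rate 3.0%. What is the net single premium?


NSP = benefit * q * v
v = 1/(1+i) = 0.970874
NSP = 187864 * 0.05 * 0.970874
= 9119.6117


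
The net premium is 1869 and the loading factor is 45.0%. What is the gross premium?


Gross = net * (1 + loading)
= 1869 * (1 + 0.45)
= 1869 * 1.45
= 2710.05


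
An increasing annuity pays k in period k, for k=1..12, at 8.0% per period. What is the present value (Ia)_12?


(Ia)_n = sum_{k=1}^{n} k * v^k, v = 1/(1+i)
v = 0.925926
Sum computed term by term:
(Ia)_12 = 42.17


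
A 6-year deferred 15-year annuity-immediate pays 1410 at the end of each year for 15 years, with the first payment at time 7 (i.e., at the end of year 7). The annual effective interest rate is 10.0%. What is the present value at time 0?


PV at time 6 of the 15-year annuity-immediate:
a_n = 1410 * (1-(1+0.1)^(-15))/0.1 = 10724.5721
Discount back 6 years to time 0:
PV = 10724.5721 * (1+0.1)^(-6)
= 10724.5721 * 0.564474
= 6053.7414


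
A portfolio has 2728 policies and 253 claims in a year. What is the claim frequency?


frequency = claims / policies
= 253 / 2728
= 0.0927


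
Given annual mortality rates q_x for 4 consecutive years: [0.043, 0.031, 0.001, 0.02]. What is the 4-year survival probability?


p_k = 1 - q_k for each year
Survival = product of (1 - q_k)
= 0.957 * 0.969 * 0.999 * 0.98
= 0.9079


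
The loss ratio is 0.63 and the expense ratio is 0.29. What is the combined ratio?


Combined ratio = loss ratio + expense ratio
= 0.63 + 0.29
= 0.92


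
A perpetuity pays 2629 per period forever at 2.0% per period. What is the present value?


PV = PMT / i
= 2629 / 0.02
= 131450.0


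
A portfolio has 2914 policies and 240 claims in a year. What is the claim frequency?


frequency = claims / policies
= 240 / 2914
= 0.0824


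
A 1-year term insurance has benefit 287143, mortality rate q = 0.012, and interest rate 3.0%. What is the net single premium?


NSP = benefit * q * v
v = 1/(1+i) = 0.970874
NSP = 287143 * 0.012 * 0.970874
= 3345.3553


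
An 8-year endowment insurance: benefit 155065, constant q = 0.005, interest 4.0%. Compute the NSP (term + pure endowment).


Term component = 5134.9086
Pure endowment = 8_p_x * v^8 * benefit = 0.960693 * 0.73069 * 155065 = 108850.8225
NSP = 113985.7311


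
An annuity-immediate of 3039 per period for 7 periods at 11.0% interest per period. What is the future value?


FV = PMT * ((1+i)^n - 1) / i
= 3039 * ((1.11)^7 - 1) / 0.11
= 3039 * (2.07616 - 1) / 0.11
= 29731.37


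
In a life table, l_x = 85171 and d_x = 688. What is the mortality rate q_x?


q_x = d_x / l_x
= 688 / 85171
= 0.0081


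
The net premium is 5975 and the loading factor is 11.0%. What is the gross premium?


Gross = net * (1 + loading)
= 5975 * (1 + 0.11)
= 5975 * 1.11
= 6632.25


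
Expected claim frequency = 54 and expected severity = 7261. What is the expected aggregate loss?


E[S] = E[N] * E[X]
= 54 * 7261
= 392094


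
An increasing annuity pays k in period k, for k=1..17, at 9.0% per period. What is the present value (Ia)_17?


(Ia)_n = sum_{k=1}^{n} k * v^k, v = 1/(1+i)
v = 0.917431
Sum computed term by term:
(Ia)_17 = 59.8257


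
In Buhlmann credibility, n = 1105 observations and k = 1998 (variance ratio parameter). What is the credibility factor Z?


Z = n / (n + k)
= 1105 / (1105 + 1998)
= 1105 / 3103
= 0.3561


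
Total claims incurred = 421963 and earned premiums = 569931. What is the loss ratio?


Loss ratio = claims / premiums
= 421963 / 569931
= 0.7404


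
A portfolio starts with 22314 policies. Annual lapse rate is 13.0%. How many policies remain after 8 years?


remaining = initial * (1 - lapse)^years
= 22314 * (1 - 0.13)^8
= 22314 * 0.328212
= 7323.7152


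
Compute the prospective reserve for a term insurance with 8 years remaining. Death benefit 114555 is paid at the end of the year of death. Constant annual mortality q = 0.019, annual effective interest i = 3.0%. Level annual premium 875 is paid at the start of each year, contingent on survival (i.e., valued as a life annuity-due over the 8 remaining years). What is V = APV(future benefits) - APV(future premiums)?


v = 1/(1+i) = 0.970874
APV(future benefits) per unit = sum_{k=0}^{7} k_p_x * q * v^(k+1) = 0.125205
APV(future benefits) = 114555 * 0.125205 = 14342.8871
Life annuity-due factor ä_{x:8} = sum_{k=0}^{7} k_p_x * v^k = 6.787442
APV(future premiums) = 875 * 6.787442 = 5939.0121
V = 14342.8871 - 5939.0121
= 8403.875


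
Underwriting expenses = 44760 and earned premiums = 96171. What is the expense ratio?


Expense ratio = expenses / premiums
= 44760 / 96171
= 0.4654


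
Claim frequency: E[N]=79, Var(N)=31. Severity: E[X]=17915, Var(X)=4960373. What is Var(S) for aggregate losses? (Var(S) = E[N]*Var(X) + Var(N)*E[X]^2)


Var(S) = E[N]*Var(X) + Var(N)*E[X]^2
= 79*4960373 + 31*17915^2
= 391869467 + 9949363975
= 1.0341e+10


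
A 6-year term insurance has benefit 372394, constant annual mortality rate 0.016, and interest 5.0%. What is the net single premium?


NSP = benefit * sum_{k=0}^{n-1} k_p_x * q * v^(k+1)
With constant q=0.016, v=0.952381
Sum = 0.07821
NSP = 372394 * 0.07821
= 29124.9316


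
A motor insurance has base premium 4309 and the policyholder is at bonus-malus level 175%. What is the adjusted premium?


adjusted = base * BM_level / 100
= 4309 * 175 / 100
= 4309 * 1.75
= 7540.75


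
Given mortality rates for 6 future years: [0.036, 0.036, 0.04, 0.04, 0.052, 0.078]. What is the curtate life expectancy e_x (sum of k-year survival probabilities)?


e_x = sum_{k=1}^{n} k_p_x
k_p_x values:
  1_p_x = 0.964
  2_p_x = 0.929296
  3_p_x = 0.892124
  4_p_x = 0.856439
  5_p_x = 0.811904
  6_p_x = 0.748576
e_x = 5.2023


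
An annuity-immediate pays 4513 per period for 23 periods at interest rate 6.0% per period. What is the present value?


PV = PMT * (1 - (1+i)^(-n)) / i
= 4513 * (1 - (1+0.06)^(-23)) / 0.06
= 4513 * (1 - 0.261797) / 0.06
= 4513 * 12.303379
= 55525.1493


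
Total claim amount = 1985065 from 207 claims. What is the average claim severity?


severity = total / number
= 1985065 / 207
= 9589.686


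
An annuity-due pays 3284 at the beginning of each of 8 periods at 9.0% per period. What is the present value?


PV_due = PMT * (1-(1+i)^(-n))/i * (1+i)
PV_immediate = 18176.346
PV_due = 18176.346 * 1.09
= 19812.2171


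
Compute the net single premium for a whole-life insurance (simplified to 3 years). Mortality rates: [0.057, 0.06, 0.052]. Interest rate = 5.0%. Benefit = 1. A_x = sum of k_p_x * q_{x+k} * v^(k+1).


v = 0.952381
Year 0: k_p_x=1.0, q=0.057, term=0.054286
Year 1: k_p_x=0.943, q=0.06, term=0.05132
Year 2: k_p_x=0.88642, q=0.052, term=0.039818
A_x = 0.1454


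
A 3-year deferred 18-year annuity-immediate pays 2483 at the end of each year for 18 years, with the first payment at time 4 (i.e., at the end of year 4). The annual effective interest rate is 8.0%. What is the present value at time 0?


PV at time 3 of the 18-year annuity-immediate:
a_n = 2483 * (1-(1+0.08)^(-18))/0.08 = 23270.3958
Discount back 3 years to time 0:
PV = 23270.3958 * (1+0.08)^(-3)
= 23270.3958 * 0.793832
= 18472.7904


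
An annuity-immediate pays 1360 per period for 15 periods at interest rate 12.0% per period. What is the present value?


PV = PMT * (1 - (1+i)^(-n)) / i
= 1360 * (1 - (1+0.12)^(-15)) / 0.12
= 1360 * (1 - 0.182696) / 0.12
= 1360 * 6.810864
= 9262.7757


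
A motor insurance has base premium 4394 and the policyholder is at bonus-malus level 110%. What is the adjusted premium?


adjusted = base * BM_level / 100
= 4394 * 110 / 100
= 4394 * 1.1
= 4833.4


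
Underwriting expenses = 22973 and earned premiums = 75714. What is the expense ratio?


Expense ratio = expenses / premiums
= 22973 / 75714
= 0.3034


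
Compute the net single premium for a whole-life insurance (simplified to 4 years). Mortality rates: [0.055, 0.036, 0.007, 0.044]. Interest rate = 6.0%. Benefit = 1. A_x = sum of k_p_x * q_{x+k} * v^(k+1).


v = 0.943396
Year 0: k_p_x=1.0, q=0.055, term=0.051887
Year 1: k_p_x=0.945, q=0.036, term=0.030278
Year 2: k_p_x=0.91098, q=0.007, term=0.005354
Year 3: k_p_x=0.904603, q=0.044, term=0.031527
A_x = 0.119


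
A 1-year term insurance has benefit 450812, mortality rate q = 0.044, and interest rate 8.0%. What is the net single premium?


NSP = benefit * q * v
v = 1/(1+i) = 0.925926
NSP = 450812 * 0.044 * 0.925926
= 18366.4148


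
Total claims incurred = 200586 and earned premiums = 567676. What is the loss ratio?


Loss ratio = claims / premiums
= 200586 / 567676
= 0.3533


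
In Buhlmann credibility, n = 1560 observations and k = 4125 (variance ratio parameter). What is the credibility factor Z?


Z = n / (n + k)
= 1560 / (1560 + 4125)
= 1560 / 5685
= 0.2744


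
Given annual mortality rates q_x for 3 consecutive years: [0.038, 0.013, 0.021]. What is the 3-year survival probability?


p_k = 1 - q_k for each year
Survival = product of (1 - q_k)
= 0.962 * 0.987 * 0.979
= 0.9296


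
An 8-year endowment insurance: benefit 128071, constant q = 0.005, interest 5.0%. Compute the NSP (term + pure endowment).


Term component = 4072.2519
Pure endowment = 8_p_x * v^8 * benefit = 0.960693 * 0.676839 * 128071 = 83276.2296
NSP = 87348.4815


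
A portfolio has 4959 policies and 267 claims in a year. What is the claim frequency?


frequency = claims / policies
= 267 / 4959
= 0.0538


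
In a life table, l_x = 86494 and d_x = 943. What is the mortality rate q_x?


q_x = d_x / l_x
= 943 / 86494
= 0.0109


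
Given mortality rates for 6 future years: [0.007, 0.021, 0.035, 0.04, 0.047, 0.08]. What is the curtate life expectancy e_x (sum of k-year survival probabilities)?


e_x = sum_{k=1}^{n} k_p_x
k_p_x values:
  1_p_x = 0.993
  2_p_x = 0.972147
  3_p_x = 0.938122
  4_p_x = 0.900597
  5_p_x = 0.858269
  6_p_x = 0.789607
e_x = 5.4517


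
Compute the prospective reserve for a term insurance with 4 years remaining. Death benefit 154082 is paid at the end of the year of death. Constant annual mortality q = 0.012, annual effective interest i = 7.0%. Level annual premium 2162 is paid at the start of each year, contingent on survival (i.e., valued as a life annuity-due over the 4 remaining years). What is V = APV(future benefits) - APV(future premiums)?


v = 1/(1+i) = 0.934579
APV(future benefits) per unit = sum_{k=0}^{3} k_p_x * q * v^(k+1) = 0.039961
APV(future benefits) = 154082 * 0.039961 = 6157.3394
Life annuity-due factor ä_{x:4} = sum_{k=0}^{3} k_p_x * v^k = 3.563229
APV(future premiums) = 2162 * 3.563229 = 7703.7008
V = 6157.3394 - 7703.7008
= -1546.3614


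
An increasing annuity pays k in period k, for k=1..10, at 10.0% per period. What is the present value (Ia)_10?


(Ia)_n = sum_{k=1}^{n} k * v^k, v = 1/(1+i)
v = 0.909091
Sum computed term by term:
(Ia)_10 = 29.0359


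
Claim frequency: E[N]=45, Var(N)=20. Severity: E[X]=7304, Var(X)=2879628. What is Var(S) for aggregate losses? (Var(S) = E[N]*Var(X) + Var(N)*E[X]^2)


Var(S) = E[N]*Var(X) + Var(N)*E[X]^2
= 45*2879628 + 20*7304^2
= 129583260 + 1066968320
= 1.1966e+09


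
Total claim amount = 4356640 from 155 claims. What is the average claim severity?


severity = total / number
= 4356640 / 155
= 28107.3548


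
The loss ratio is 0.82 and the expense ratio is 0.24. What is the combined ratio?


Combined ratio = loss ratio + expense ratio
= 0.82 + 0.24
= 1.06


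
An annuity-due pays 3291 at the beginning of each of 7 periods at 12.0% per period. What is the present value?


PV_due = PMT * (1-(1+i)^(-n))/i * (1+i)
PV_immediate = 15019.3228
PV_due = 15019.3228 * 1.12
= 16821.6415


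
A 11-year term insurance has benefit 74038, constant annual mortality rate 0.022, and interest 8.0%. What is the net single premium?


NSP = benefit * sum_{k=0}^{n-1} k_p_x * q * v^(k+1)
With constant q=0.022, v=0.925926
Sum = 0.143261
NSP = 74038 * 0.143261
= 10606.777


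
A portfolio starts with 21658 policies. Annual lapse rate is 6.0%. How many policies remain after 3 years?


remaining = initial * (1 - lapse)^years
= 21658 * (1 - 0.06)^3
= 21658 * 0.830584
= 17988.7883


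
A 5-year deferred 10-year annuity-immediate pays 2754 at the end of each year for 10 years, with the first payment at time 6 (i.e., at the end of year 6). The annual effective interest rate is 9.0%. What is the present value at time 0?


PV at time 5 of the 10-year annuity-immediate:
a_n = 2754 * (1-(1+0.09)^(-10))/0.09 = 17674.2293
Discount back 5 years to time 0:
PV = 17674.2293 * (1+0.09)^(-5)
= 17674.2293 * 0.649931
= 11487.0364


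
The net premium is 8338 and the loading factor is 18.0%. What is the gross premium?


Gross = net * (1 + loading)
= 8338 * (1 + 0.18)
= 8338 * 1.18
= 9838.84


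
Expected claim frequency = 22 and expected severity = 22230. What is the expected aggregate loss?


E[S] = E[N] * E[X]
= 22 * 22230
= 489060


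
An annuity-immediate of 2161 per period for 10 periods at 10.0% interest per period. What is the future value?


FV = PMT * ((1+i)^n - 1) / i
= 2161 * ((1.1)^10 - 1) / 0.1
= 2161 * (2.593742 - 1) / 0.1
= 34440.7746


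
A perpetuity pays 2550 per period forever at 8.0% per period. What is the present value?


PV = PMT / i
= 2550 / 0.08
= 31875.0


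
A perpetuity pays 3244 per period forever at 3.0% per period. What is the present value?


PV = PMT / i
= 3244 / 0.03
= 108133.3333


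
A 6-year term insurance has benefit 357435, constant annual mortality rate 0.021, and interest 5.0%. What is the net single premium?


NSP = benefit * sum_{k=0}^{n-1} k_p_x * q * v^(k+1)
With constant q=0.021, v=0.952381
Sum = 0.101453
NSP = 357435 * 0.101453
= 36262.8342


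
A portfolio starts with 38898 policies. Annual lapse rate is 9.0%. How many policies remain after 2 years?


remaining = initial * (1 - lapse)^years
= 38898 * (1 - 0.09)^2
= 38898 * 0.8281
= 32211.4338


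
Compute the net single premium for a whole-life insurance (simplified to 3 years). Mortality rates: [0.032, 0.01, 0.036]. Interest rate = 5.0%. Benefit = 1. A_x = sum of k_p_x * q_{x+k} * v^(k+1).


v = 0.952381
Year 0: k_p_x=1.0, q=0.032, term=0.030476
Year 1: k_p_x=0.968, q=0.01, term=0.00878
Year 2: k_p_x=0.95832, q=0.036, term=0.029802
A_x = 0.0691


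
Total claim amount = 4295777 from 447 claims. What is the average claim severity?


severity = total / number
= 4295777 / 447
= 9610.2394


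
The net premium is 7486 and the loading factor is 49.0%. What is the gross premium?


Gross = net * (1 + loading)
= 7486 * (1 + 0.49)
= 7486 * 1.49
= 11154.14


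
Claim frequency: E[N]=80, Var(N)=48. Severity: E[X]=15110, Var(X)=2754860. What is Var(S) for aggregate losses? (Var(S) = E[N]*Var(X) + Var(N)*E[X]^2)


Var(S) = E[N]*Var(X) + Var(N)*E[X]^2
= 80*2754860 + 48*15110^2
= 220388800 + 10958980800
= 1.1179e+10


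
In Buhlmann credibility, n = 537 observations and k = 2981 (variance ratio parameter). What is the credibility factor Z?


Z = n / (n + k)
= 537 / (537 + 2981)
= 537 / 3518
= 0.1526


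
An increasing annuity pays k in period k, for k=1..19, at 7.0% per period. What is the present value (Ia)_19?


(Ia)_n = sum_{k=1}^{n} k * v^k, v = 1/(1+i)
v = 0.934579
Sum computed term by term:
(Ia)_19 = 82.9347


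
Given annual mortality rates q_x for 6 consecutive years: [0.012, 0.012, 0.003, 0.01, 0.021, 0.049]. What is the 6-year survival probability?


p_k = 1 - q_k for each year
Survival = product of (1 - q_k)
= 0.988 * 0.988 * 0.997 * 0.99 * 0.979 * 0.951
= 0.897


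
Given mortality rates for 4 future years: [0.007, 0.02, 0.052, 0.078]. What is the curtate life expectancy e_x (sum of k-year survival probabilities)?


e_x = sum_{k=1}^{n} k_p_x
k_p_x values:
  1_p_x = 0.993
  2_p_x = 0.97314
  3_p_x = 0.922537
  4_p_x = 0.850579
e_x = 3.7393


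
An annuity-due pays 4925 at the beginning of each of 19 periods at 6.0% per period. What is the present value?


PV_due = PMT * (1-(1+i)^(-n))/i * (1+i)
PV_immediate = 54953.7237
PV_due = 54953.7237 * 1.06
= 58250.9471


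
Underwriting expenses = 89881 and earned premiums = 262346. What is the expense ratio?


Expense ratio = expenses / premiums
= 89881 / 262346
= 0.3426


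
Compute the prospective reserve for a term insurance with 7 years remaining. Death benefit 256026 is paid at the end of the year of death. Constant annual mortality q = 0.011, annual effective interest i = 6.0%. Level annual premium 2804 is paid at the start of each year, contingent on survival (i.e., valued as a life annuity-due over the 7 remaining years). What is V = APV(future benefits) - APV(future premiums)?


v = 1/(1+i) = 0.943396
APV(future benefits) per unit = sum_{k=0}^{6} k_p_x * q * v^(k+1) = 0.059569
APV(future benefits) = 256026 * 0.059569 = 15251.3
Life annuity-due factor ä_{x:7} = sum_{k=0}^{6} k_p_x * v^k = 5.740318
APV(future premiums) = 2804 * 5.740318 = 16095.8525
V = 15251.3 - 16095.8525
= -844.5525


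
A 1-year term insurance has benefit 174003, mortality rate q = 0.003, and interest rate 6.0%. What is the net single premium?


NSP = benefit * q * v
v = 1/(1+i) = 0.943396
NSP = 174003 * 0.003 * 0.943396
= 492.4613


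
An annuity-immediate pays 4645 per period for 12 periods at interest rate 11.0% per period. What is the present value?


PV = PMT * (1 - (1+i)^(-n)) / i
= 4645 * (1 - (1+0.11)^(-12)) / 0.11
= 4645 * (1 - 0.285841) / 0.11
= 4645 * 6.492356
= 30156.9943


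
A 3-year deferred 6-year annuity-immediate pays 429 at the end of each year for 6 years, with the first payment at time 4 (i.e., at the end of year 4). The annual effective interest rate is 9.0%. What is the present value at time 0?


PV at time 3 of the 6-year annuity-immediate:
a_n = 429 * (1-(1+0.09)^(-6))/0.09 = 1924.4591
Discount back 3 years to time 0:
PV = 1924.4591 * (1+0.09)^(-3)
= 1924.4591 * 0.772183
= 1486.0355


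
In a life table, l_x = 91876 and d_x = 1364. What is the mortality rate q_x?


q_x = d_x / l_x
= 1364 / 91876
= 0.0148


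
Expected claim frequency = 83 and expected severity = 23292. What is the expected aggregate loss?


E[S] = E[N] * E[X]
= 83 * 23292
= 1.9332e+06


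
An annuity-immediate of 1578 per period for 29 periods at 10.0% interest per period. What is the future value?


FV = PMT * ((1+i)^n - 1) / i
= 1578 * ((1.1)^29 - 1) / 0.1
= 1578 * (15.863093 - 1) / 0.1
= 234539.6071


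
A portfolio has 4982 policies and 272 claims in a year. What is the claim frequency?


frequency = claims / policies
= 272 / 4982
= 0.0546


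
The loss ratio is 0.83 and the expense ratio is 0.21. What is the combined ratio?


Combined ratio = loss ratio + expense ratio
= 0.83 + 0.21
= 1.04


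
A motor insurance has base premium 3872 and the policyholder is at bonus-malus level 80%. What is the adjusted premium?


adjusted = base * BM_level / 100
= 3872 * 80 / 100
= 3872 * 0.8
= 3097.6


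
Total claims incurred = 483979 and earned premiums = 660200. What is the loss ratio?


Loss ratio = claims / premiums
= 483979 / 660200
= 0.7331


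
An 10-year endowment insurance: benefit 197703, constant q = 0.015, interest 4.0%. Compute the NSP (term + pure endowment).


Term component = 22602.6786
Pure endowment = 10_p_x * v^10 * benefit = 0.85973 * 0.675564 * 197703 = 114826.5116
NSP = 137429.1903


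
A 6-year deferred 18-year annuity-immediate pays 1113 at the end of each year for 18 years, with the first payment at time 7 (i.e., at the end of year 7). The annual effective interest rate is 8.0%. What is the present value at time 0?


PV at time 6 of the 18-year annuity-immediate:
a_n = 1113 * (1-(1+0.08)^(-18))/0.08 = 10430.9104
Discount back 6 years to time 0:
PV = 10430.9104 * (1+0.08)^(-6)
= 10430.9104 * 0.63017
= 6573.2429


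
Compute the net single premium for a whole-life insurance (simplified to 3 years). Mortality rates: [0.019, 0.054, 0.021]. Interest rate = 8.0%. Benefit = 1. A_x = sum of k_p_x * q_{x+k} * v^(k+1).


v = 0.925926
Year 0: k_p_x=1.0, q=0.019, term=0.017593
Year 1: k_p_x=0.981, q=0.054, term=0.045417
Year 2: k_p_x=0.928026, q=0.021, term=0.015471
A_x = 0.0785


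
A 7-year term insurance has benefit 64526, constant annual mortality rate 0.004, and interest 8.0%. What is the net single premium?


NSP = benefit * sum_{k=0}^{n-1} k_p_x * q * v^(k+1)
With constant q=0.004, v=0.925926
Sum = 0.020603
NSP = 64526 * 0.020603
= 1329.3972


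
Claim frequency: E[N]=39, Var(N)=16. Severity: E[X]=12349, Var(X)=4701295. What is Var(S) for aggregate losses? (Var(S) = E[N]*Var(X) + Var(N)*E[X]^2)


Var(S) = E[N]*Var(X) + Var(N)*E[X]^2
= 39*4701295 + 16*12349^2
= 183350505 + 2439964816
= 2.6233e+09


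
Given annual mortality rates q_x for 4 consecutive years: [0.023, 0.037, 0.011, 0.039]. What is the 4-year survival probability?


p_k = 1 - q_k for each year
Survival = product of (1 - q_k)
= 0.977 * 0.963 * 0.989 * 0.961
= 0.8942


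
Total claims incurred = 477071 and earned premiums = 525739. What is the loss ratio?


Loss ratio = claims / premiums
= 477071 / 525739
= 0.9074


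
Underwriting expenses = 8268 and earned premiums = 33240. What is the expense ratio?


Expense ratio = expenses / premiums
= 8268 / 33240
= 0.2487


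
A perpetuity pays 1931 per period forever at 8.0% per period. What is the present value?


PV = PMT / i
= 1931 / 0.08
= 24137.5


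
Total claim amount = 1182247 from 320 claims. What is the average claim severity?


severity = total / number
= 1182247 / 320
= 3694.5219


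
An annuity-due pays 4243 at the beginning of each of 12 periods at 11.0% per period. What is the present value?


PV_due = PMT * (1-(1+i)^(-n))/i * (1+i)
PV_immediate = 27547.0671
PV_due = 27547.0671 * 1.11
= 30577.2445


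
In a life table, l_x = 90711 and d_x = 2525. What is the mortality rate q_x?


q_x = d_x / l_x
= 2525 / 90711
= 0.0278


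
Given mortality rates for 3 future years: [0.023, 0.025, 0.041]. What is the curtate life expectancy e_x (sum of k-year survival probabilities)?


e_x = sum_{k=1}^{n} k_p_x
k_p_x values:
  1_p_x = 0.977
  2_p_x = 0.952575
  3_p_x = 0.913519
e_x = 2.8431


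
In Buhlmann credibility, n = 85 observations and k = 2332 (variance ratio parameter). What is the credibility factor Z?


Z = n / (n + k)
= 85 / (85 + 2332)
= 85 / 2417
= 0.0352


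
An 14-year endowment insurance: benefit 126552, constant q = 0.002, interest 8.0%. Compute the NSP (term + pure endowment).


Term component = 2064.8006
Pure endowment = 14_p_x * v^14 * benefit = 0.972361 * 0.340461 * 126552 = 41895.1755
NSP = 43959.9761


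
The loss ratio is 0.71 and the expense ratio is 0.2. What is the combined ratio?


Combined ratio = loss ratio + expense ratio
= 0.71 + 0.2
= 0.91


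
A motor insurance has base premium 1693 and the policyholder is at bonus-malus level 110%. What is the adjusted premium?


adjusted = base * BM_level / 100
= 1693 * 110 / 100
= 1693 * 1.1
= 1862.3


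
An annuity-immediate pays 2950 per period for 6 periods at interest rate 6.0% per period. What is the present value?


PV = PMT * (1 - (1+i)^(-n)) / i
= 2950 * (1 - (1+0.06)^(-6)) / 0.06
= 2950 * (1 - 0.704961) / 0.06
= 2950 * 4.917324
= 14506.1068


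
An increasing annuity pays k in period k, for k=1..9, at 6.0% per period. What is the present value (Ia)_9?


(Ia)_n = sum_{k=1}^{n} k * v^k, v = 1/(1+i)
v = 0.943396
Sum computed term by term:
(Ia)_9 = 31.3785


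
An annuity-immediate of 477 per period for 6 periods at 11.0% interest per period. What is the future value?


FV = PMT * ((1+i)^n - 1) / i
= 477 * ((1.11)^6 - 1) / 0.11
= 477 * (1.870415 - 1) / 0.11
= 3774.434


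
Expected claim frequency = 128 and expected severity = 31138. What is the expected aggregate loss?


E[S] = E[N] * E[X]
= 128 * 31138
= 3.9857e+06


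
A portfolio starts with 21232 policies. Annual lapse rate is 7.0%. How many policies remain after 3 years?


remaining = initial * (1 - lapse)^years
= 21232 * (1 - 0.07)^3
= 21232 * 0.804357
= 17078.1078


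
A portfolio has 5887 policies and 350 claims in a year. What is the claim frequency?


frequency = claims / policies
= 350 / 5887
= 0.0595


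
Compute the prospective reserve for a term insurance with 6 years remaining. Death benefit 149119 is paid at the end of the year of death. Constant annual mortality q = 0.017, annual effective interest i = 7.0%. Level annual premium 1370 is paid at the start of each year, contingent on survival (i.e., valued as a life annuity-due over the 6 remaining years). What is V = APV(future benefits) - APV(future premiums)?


v = 1/(1+i) = 0.934579
APV(future benefits) per unit = sum_{k=0}^{5} k_p_x * q * v^(k+1) = 0.077927
APV(future benefits) = 149119 * 0.077927 = 11620.3337
Life annuity-due factor ä_{x:6} = sum_{k=0}^{5} k_p_x * v^k = 4.904791
APV(future premiums) = 1370 * 4.904791 = 6719.5632
V = 11620.3337 - 6719.5632
= 4900.7706


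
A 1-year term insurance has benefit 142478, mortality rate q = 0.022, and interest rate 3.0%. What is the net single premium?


NSP = benefit * q * v
v = 1/(1+i) = 0.970874
NSP = 142478 * 0.022 * 0.970874
= 3043.2194


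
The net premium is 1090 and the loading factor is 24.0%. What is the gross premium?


Gross = net * (1 + loading)
= 1090 * (1 + 0.24)
= 1090 * 1.24
= 1351.6


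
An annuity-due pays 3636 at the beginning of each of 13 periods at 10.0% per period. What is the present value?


PV_due = PMT * (1-(1+i)^(-n))/i * (1+i)
PV_immediate = 25827.8032
PV_due = 25827.8032 * 1.1
= 28410.5835


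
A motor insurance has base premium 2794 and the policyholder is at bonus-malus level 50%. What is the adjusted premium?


adjusted = base * BM_level / 100
= 2794 * 50 / 100
= 2794 * 0.5
= 1397.0


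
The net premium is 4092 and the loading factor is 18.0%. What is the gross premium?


Gross = net * (1 + loading)
= 4092 * (1 + 0.18)
= 4092 * 1.18
= 4828.56


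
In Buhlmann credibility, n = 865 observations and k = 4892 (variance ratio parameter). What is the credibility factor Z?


Z = n / (n + k)
= 865 / (865 + 4892)
= 865 / 5757
= 0.1503


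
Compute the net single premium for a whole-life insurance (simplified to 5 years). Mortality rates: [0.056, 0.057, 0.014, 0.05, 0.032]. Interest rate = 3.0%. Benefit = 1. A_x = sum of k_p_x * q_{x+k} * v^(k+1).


v = 0.970874
Year 0: k_p_x=1.0, q=0.056, term=0.054369
Year 1: k_p_x=0.944, q=0.057, term=0.050719
Year 2: k_p_x=0.890192, q=0.014, term=0.011405
Year 3: k_p_x=0.877729, q=0.05, term=0.038993
Year 4: k_p_x=0.833843, q=0.032, term=0.023017
A_x = 0.1785


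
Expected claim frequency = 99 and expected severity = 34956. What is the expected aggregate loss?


E[S] = E[N] * E[X]
= 99 * 34956
= 3.4606e+06


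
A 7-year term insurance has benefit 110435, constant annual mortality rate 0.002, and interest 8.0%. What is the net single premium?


NSP = benefit * sum_{k=0}^{n-1} k_p_x * q * v^(k+1)
With constant q=0.002, v=0.925926
Sum = 0.010357
NSP = 110435 * 0.010357
= 1143.7554


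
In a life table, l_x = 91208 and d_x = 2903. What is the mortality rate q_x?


q_x = d_x / l_x
= 2903 / 91208
= 0.0318


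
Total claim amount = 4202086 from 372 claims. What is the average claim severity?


severity = total / number
= 4202086 / 372
= 11295.9301


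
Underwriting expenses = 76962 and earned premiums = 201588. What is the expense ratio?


Expense ratio = expenses / premiums
= 76962 / 201588
= 0.3818


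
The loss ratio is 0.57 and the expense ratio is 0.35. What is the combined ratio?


Combined ratio = loss ratio + expense ratio
= 0.57 + 0.35
= 0.92


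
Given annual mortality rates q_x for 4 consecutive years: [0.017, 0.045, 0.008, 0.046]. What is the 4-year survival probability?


p_k = 1 - q_k for each year
Survival = product of (1 - q_k)
= 0.983 * 0.955 * 0.992 * 0.954
= 0.8884


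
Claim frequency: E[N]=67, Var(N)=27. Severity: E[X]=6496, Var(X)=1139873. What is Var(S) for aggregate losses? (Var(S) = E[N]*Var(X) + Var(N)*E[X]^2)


Var(S) = E[N]*Var(X) + Var(N)*E[X]^2
= 67*1139873 + 27*6496^2
= 76371491 + 1139346432
= 1.2157e+09


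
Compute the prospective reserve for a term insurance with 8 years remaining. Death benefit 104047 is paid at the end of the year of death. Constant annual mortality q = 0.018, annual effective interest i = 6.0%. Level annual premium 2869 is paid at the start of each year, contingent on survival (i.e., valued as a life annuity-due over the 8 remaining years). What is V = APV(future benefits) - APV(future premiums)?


v = 1/(1+i) = 0.943396
APV(future benefits) per unit = sum_{k=0}^{7} k_p_x * q * v^(k+1) = 0.105564
APV(future benefits) = 104047 * 0.105564 = 10983.6052
Life annuity-due factor ä_{x:8} = sum_{k=0}^{7} k_p_x * v^k = 6.21654
APV(future premiums) = 2869 * 6.21654 = 17835.2524
V = 10983.6052 - 17835.2524
= -6851.6472


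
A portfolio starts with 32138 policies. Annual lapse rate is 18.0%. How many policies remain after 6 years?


remaining = initial * (1 - lapse)^years
= 32138 * (1 - 0.18)^6
= 32138 * 0.304007
= 9770.1664


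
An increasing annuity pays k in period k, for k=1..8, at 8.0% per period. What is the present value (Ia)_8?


(Ia)_n = sum_{k=1}^{n} k * v^k, v = 1/(1+i)
v = 0.925926
Sum computed term by term:
(Ia)_8 = 23.5527


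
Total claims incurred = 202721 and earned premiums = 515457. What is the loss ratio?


Loss ratio = claims / premiums
= 202721 / 515457
= 0.3933


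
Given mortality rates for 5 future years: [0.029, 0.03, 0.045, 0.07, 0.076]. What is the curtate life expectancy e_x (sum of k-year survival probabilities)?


e_x = sum_{k=1}^{n} k_p_x
k_p_x values:
  1_p_x = 0.971
  2_p_x = 0.94187
  3_p_x = 0.899486
  4_p_x = 0.836522
  5_p_x = 0.772946
e_x = 4.4218


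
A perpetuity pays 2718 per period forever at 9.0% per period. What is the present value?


PV = PMT / i
= 2718 / 0.09
= 30200.0


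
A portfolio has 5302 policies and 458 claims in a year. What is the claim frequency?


frequency = claims / policies
= 458 / 5302
= 0.0864


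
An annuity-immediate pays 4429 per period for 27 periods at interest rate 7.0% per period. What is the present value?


PV = PMT * (1 - (1+i)^(-n)) / i
= 4429 * (1 - (1+0.07)^(-27)) / 0.07
= 4429 * (1 - 0.16093) / 0.07
= 4429 * 11.986709
= 53089.1343


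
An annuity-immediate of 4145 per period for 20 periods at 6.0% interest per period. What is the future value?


FV = PMT * ((1+i)^n - 1) / i
= 4145 * ((1.06)^20 - 1) / 0.06
= 4145 * (3.207135 - 1) / 0.06
= 152476.2755


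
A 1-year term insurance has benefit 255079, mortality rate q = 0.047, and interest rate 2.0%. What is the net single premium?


NSP = benefit * q * v
v = 1/(1+i) = 0.980392
NSP = 255079 * 0.047 * 0.980392
= 11753.6402


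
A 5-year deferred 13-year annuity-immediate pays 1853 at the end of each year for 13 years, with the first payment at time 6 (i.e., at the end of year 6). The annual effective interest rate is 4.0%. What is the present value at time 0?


PV at time 5 of the 13-year annuity-immediate:
a_n = 1853 * (1-(1+0.04)^(-13))/0.04 = 18503.4055
Discount back 5 years to time 0:
PV = 18503.4055 * (1+0.04)^(-5)
= 18503.4055 * 0.821927
= 15208.4505
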